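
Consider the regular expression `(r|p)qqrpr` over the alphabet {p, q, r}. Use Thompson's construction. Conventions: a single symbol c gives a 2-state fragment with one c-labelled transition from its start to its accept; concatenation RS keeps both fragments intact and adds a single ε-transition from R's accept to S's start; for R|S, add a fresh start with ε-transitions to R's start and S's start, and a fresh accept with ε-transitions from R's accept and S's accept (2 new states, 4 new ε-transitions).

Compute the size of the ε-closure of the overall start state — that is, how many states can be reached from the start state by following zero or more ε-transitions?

3

Compute the ε-closure size of each fragment's start state recursively; a symbol fragment's start has no outgoing ε-edge, so its closure is just itself (size 1).
  r|p — new start ε-reaches every alternative's start; none of them accept ε, so the new accept is not reached: |ε-closure| = 1 + 1 + 1 = 3
  (r|p)qqrpr — same as the first factor's closure: |ε-closure| = 3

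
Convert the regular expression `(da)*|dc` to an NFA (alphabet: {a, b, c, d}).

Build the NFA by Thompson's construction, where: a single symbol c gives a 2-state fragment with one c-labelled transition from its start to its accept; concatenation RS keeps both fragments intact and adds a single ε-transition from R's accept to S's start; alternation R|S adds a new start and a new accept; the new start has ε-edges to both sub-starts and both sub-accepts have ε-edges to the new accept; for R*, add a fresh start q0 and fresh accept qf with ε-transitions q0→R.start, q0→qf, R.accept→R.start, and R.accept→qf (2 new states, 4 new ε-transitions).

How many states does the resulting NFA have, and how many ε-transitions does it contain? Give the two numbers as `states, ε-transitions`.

Per subexpression:
Each of the 4 symbol leaves contributes 2 states and 0 ε-transitions.
  da — 4 states, 1 ε-transition
  (da)* — 6 states, 5 ε-transitions
  dc — 4 states, 1 ε-transition
  (da)*|dc — 12 states, 10 ε-transitions

12, 10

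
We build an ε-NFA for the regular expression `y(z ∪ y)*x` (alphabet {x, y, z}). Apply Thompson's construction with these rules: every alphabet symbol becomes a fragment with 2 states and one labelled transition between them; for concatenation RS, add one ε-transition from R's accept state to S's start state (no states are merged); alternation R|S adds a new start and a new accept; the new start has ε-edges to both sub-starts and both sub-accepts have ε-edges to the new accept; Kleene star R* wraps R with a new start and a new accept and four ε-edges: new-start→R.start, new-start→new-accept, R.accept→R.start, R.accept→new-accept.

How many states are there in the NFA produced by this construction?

Recursing over subexpressions:
Each of the 4 symbol leaves contributes a 2-state fragment.
  z ∪ y — 6 states
  (z ∪ y)* — 8 states
  y(z ∪ y)*x — 12 states

12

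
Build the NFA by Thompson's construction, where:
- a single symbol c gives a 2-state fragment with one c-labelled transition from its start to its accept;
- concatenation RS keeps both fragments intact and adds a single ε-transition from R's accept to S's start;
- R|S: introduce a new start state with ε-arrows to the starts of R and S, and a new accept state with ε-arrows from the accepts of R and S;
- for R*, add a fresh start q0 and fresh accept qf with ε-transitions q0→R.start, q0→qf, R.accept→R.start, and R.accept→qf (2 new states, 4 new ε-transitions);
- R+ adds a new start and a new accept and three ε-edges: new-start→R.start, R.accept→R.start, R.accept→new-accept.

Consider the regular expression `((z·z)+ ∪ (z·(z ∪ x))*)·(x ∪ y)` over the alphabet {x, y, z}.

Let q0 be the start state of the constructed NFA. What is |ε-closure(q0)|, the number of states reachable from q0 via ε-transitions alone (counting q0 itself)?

Compute the ε-closure size of each fragment's start state recursively; a symbol fragment's start has no outgoing ε-edge, so its closure is just itself (size 1).
  z·z — C equals the left operand's closure size = 1 (its accept is not ε-reachable, so the closure stops there)
  (z·z)+ — C = 1 + 1 = 2 (the body doesn't accept ε, so the new accept is not reached)
  z ∪ x — C = 1 + 1 + 1 = 3 (the new accept is not ε-reachable since no branch accepts ε)
  z·(z ∪ x) — same as the first factor's closure: C = 1
  (z·(z ∪ x))* — C = 1 (new start) + 1 (body) + 1 (new accept) = 3
  (z·z)+ ∪ (z·(z ∪ x))* — new start ε-reaches every alternative's start; at least one alternative accepts ε, so the union's new accept is reached too: C = 1 + 2 + 3 + 1 = 7
  x ∪ y — new start ε-reaches every alternative's start; none of them accept ε, so the new accept is not reached: C = 1 + 1 + 1 = 3
  ((z·z)+ ∪ (z·(z ∪ x))*)·(x ∪ y) — C = 7 + 3 = 10 (closure spills across the concat boundary because the left factor accepts ε)

10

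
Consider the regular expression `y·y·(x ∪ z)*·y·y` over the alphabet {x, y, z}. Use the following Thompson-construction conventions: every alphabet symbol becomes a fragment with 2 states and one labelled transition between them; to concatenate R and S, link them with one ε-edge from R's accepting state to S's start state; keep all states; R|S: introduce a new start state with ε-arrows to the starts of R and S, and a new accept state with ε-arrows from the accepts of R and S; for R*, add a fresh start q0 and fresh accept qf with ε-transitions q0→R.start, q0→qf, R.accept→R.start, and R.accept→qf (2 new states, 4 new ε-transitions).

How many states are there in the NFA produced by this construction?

16

By structural recursion:
Each of the 6 symbol leaves contributes a 2-state fragment.
  x ∪ z → 6 states
  (x ∪ z)* → 8 states
  y·y·(x ∪ z)*·y·y → 16 states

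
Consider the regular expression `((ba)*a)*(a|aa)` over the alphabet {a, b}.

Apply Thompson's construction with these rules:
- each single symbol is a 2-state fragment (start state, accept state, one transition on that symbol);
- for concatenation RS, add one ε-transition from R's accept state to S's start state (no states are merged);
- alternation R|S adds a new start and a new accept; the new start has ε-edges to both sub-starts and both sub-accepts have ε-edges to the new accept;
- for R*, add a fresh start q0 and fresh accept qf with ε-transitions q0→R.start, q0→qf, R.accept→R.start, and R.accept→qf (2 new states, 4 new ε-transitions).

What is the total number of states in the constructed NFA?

18

Building bottom-up:
Each of the 6 symbol leaves contributes a 2-state fragment.
  ba → 4 states
  (ba)* → 6 states
  (ba)*a → 8 states
  ((ba)*a)* → 10 states
  aa → 4 states
  a|aa → 8 states
  ((ba)*a)*(a|aa) → 18 states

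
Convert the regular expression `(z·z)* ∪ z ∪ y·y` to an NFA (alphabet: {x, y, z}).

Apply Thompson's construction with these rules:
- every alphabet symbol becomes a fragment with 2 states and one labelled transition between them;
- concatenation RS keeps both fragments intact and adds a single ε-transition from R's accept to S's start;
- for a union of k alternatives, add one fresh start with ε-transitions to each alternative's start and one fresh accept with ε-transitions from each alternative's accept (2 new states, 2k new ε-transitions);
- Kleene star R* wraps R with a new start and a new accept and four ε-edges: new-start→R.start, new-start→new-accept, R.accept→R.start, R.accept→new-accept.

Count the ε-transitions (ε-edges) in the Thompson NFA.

Per subexpression:
Each of the 5 symbol leaves contributes 0 ε-transitions.
  z·z — 1 ε-transition
  (z·z)* — 5 ε-transitions
  y·y — 1 ε-transition
  (z·z)* ∪ z ∪ y·y — 12 ε-transitions

12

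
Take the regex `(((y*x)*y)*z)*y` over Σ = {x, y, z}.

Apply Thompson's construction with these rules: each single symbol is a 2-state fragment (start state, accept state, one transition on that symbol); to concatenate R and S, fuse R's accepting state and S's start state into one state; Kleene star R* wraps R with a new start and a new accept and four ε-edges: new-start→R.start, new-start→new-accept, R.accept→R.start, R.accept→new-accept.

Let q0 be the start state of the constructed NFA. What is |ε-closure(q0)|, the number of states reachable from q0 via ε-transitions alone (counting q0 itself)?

9

Work bottom-up. For each fragment F, track |ε-closure(F.start)| and whether F's accept lies in that closure (i.e. whether F accepts ε). A single-symbol fragment has closure size 1 and does not accept ε.
  y* : new start has ε-edges to the inner start and to the new accept, so |closure| = 2 + 1 = 3
  y*x : |closure| = 3 + (1−1) = 3 (closure spills across the concat boundary because the left factor accepts ε)
  (y*x)* : new start has ε-edges to the inner start and to the new accept, so |closure| = 2 + 3 = 5
  (y*x)*y : the left operand accepts ε, so the closure extends into the next operand (the shared merged state is already counted); |closure| = 5 + (1−1) = 5
  ((y*x)*y)* : new start has ε-edges to the inner start and to the new accept, so |closure| = 2 + 5 = 7
  ((y*x)*y)*z : |closure| = 7 + (1−1) = 7 (closure spills across the concat boundary because the left factor accepts ε)
  (((y*x)*y)*z)* : new start has ε-edges to the inner start and to the new accept, so |closure| = 2 + 7 = 9
  (((y*x)*y)*z)*y : the left operand accepts ε, so the closure extends into the next operand (the shared merged state is already counted); |closure| = 9 + (1−1) = 9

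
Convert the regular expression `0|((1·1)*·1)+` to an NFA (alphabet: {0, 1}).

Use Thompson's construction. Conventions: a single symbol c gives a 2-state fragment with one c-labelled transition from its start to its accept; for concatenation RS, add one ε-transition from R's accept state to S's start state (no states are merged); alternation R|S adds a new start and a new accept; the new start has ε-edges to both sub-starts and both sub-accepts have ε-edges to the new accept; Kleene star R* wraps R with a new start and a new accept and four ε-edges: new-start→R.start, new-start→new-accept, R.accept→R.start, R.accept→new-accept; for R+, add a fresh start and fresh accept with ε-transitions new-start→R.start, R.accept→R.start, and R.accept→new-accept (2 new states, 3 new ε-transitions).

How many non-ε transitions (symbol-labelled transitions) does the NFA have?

4

Recursing over subexpressions:
Each of the 4 symbol leaves contributes exactly 1 symbol transition.
  1·1 = 2 symbol transitions
  (1·1)* = 2 symbol transitions
  (1·1)*·1 = 3 symbol transitions
  ((1·1)*·1)+ = 3 symbol transitions
  0|((1·1)*·1)+ = 4 symbol transitions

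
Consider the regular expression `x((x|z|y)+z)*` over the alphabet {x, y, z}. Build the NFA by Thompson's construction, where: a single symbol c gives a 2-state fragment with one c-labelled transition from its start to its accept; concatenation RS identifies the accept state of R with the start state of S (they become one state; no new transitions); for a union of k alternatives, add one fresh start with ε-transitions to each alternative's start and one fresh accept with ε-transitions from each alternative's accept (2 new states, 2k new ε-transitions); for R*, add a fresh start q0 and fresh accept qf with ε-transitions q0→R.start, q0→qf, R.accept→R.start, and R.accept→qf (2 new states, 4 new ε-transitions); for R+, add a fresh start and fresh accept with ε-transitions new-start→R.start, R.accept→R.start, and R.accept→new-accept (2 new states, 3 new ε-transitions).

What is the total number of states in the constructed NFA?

14

Recursing over subexpressions:
Each of the 5 symbol leaves contributes a 2-state fragment.
  x|z|y → 8 states
  (x|z|y)+ → 10 states
  (x|z|y)+z → 11 states
  ((x|z|y)+z)* → 13 states
  x((x|z|y)+z)* → 14 states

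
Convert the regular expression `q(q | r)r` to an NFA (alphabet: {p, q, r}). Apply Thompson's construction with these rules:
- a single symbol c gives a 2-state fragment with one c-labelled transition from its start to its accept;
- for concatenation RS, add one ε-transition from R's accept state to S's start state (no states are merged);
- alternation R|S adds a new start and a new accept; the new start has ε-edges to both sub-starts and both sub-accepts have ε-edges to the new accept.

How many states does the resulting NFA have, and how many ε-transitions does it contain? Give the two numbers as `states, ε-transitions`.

Per subexpression:
Each of the 4 symbol leaves contributes 2 states and 0 ε-transitions.
  q | r : 6 states, 4 ε-transitions
  q(q | r)r : 10 states, 6 ε-transitions

10, 6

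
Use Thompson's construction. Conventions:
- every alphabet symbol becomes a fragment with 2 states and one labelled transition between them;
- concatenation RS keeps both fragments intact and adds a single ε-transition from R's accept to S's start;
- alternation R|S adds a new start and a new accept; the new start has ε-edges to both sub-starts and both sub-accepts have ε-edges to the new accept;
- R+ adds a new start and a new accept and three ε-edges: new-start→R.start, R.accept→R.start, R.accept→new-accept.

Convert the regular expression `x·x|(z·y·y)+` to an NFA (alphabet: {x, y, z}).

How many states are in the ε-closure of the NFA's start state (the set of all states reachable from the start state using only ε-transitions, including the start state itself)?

4

Let C(F) = |ε-closure(F.start)| within fragment F, and note whether F accepts ε. Symbol fragments have C = 1 and do not accept ε. Then:
  x·x : |ε-closure| equals the left operand's closure size = 1 (its accept is not ε-reachable, so the closure stops there)
  z·y·y : |ε-closure| equals the left operand's closure size = 1 (its accept is not ε-reachable, so the closure stops there)
  (z·y·y)+ : |ε-closure| = 1 + 1 = 2 (the body doesn't accept ε, so the new accept is not reached)
  x·x|(z·y·y)+ : new start ε-reaches every alternative's start; none of them accept ε, so the new accept is not reached: |ε-closure| = 1 + 1 + 2 = 4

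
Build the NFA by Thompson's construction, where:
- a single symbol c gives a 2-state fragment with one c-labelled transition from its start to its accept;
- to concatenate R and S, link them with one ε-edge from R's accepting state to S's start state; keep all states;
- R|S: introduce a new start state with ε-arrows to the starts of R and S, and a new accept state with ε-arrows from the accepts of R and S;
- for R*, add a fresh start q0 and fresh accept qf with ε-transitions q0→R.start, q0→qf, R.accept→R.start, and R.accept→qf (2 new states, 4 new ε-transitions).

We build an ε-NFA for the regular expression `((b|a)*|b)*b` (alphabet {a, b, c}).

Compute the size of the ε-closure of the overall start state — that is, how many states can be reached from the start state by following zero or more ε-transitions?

Work bottom-up. For each fragment F, track |ε-closure(F.start)| and whether F's accept lies in that closure (i.e. whether F accepts ε). A single-symbol fragment has closure size 1 and does not accept ε.
  b|a → |ε-closure| = 1 + 1 + 1 = 3 (the new accept is not ε-reachable since no branch accepts ε)
  (b|a)* → |ε-closure| = 1 (new start) + 3 (body) + 1 (new accept) = 5
  (b|a)*|b → |ε-closure| = 1 (new start) + (5 + 1) + 1 (new accept, since some branch ε-reaches its own accept) = 8
  ((b|a)*|b)* → |ε-closure| = 1 (new start) + 8 (body) + 1 (new accept) = 10
  ((b|a)*|b)*b → the left operand accepts ε, so the closure extends into the next operand (via the concat ε-link); |ε-closure| = 10 + 1 = 11

11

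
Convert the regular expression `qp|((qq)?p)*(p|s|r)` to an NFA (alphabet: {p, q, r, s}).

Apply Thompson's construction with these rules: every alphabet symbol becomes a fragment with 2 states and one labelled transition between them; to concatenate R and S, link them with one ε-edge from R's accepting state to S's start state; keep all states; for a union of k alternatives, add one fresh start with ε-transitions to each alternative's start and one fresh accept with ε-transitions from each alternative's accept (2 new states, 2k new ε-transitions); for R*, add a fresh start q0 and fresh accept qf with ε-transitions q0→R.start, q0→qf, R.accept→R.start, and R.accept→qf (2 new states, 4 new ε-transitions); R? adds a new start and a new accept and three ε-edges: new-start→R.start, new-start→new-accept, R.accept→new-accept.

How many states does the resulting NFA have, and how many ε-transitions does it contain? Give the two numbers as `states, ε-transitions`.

Bottom-up over the parse tree:
Each of the 8 symbol leaves contributes 2 states and 0 ε-transitions.
  qp → 4 states, 1 ε-transition
  qq → 4 states, 1 ε-transition
  (qq)? → 6 states, 4 ε-transitions
  (qq)?p → 8 states, 5 ε-transitions
  ((qq)?p)* → 10 states, 9 ε-transitions
  p|s|r → 8 states, 6 ε-transitions
  ((qq)?p)*(p|s|r) → 18 states, 16 ε-transitions
  qp|((qq)?p)*(p|s|r) → 24 states, 21 ε-transitions

24, 21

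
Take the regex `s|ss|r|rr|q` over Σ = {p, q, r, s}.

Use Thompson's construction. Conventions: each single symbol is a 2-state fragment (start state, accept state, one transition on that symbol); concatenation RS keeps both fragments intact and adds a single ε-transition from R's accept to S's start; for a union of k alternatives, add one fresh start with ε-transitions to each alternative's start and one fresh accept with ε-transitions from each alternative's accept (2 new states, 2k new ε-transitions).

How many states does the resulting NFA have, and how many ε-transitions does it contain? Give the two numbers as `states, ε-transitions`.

By structural recursion:
Each of the 7 symbol leaves contributes 2 states and 0 ε-transitions.
  ss : 4 states, 1 ε-transition
  rr : 4 states, 1 ε-transition
  s|ss|r|rr|q : 16 states, 12 ε-transitions

16, 12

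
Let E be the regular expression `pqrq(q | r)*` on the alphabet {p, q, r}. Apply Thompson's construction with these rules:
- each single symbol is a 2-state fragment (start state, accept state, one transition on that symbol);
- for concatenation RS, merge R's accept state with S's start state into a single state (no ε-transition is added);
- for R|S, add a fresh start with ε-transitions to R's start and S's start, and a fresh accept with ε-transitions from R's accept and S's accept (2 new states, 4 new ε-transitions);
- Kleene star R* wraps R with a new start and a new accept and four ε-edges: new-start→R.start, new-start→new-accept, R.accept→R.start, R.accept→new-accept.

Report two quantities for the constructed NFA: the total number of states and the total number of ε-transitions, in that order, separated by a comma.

Bottom-up over the parse tree:
Each of the 6 symbol leaves contributes 2 states and 0 ε-transitions.
  q | r = 6 states, 4 ε-transitions
  (q | r)* = 8 states, 8 ε-transitions
  pqrq(q | r)* = 12 states, 8 ε-transitions

12, 8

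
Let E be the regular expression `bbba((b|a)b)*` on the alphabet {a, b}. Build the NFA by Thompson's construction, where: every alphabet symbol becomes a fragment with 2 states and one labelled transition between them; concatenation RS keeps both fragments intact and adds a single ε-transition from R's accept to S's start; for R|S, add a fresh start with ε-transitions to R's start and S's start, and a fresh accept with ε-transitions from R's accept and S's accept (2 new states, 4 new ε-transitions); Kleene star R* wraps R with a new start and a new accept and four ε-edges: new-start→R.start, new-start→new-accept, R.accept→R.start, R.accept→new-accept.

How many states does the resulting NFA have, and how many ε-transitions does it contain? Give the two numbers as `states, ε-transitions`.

18, 13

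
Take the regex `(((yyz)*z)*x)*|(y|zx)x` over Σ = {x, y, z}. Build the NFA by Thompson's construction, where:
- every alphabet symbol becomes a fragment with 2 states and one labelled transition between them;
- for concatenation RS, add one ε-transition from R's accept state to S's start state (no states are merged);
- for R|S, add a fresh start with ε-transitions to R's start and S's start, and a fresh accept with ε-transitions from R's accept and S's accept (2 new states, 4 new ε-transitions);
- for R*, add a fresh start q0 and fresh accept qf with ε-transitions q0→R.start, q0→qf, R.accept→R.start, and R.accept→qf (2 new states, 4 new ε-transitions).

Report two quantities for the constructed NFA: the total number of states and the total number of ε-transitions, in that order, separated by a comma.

Building bottom-up:
Each of the 9 symbol leaves contributes 2 states and 0 ε-transitions.
  yyz — 6 states, 2 ε-transitions
  (yyz)* — 8 states, 6 ε-transitions
  (yyz)*z — 10 states, 7 ε-transitions
  ((yyz)*z)* — 12 states, 11 ε-transitions
  ((yyz)*z)*x — 14 states, 12 ε-transitions
  (((yyz)*z)*x)* — 16 states, 16 ε-transitions
  zx — 4 states, 1 ε-transition
  y|zx — 8 states, 5 ε-transitions
  (y|zx)x — 10 states, 6 ε-transitions
  (((yyz)*z)*x)*|(y|zx)x — 28 states, 26 ε-transitions

28, 26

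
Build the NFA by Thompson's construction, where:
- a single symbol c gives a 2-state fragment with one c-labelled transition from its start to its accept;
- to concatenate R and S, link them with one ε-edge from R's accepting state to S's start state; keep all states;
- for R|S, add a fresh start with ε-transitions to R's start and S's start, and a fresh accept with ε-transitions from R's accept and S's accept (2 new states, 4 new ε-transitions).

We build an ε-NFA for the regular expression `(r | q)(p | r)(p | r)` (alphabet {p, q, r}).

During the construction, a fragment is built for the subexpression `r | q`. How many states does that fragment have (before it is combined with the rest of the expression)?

6

Fragment for `r | q`:
Each of the 2 symbol leaves contributes a 2-state fragment.
  r | q → 6 states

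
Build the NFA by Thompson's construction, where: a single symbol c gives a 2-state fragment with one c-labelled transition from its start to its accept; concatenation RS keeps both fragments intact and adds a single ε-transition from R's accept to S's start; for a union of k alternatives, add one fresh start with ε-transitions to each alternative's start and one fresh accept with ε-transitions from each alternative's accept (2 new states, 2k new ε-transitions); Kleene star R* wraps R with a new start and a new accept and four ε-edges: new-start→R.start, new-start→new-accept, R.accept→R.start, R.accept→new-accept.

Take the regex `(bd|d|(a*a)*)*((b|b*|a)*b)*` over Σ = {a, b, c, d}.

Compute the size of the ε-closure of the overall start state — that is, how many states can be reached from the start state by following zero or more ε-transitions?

Work bottom-up. For each fragment F, track |ε-closure(F.start)| and whether F's accept lies in that closure (i.e. whether F accepts ε). A single-symbol fragment has closure size 1 and does not accept ε.
  bd : C equals the left operand's closure size = 1 (its accept is not ε-reachable, so the closure stops there)
  a* : C = 1 (new start) + 1 (body) + 1 (new accept) = 3
  a*a : C = 3 + 1 = 4 (closure spills across the concat boundary because the left factor accepts ε)
  (a*a)* : C = 1 (new start) + 4 (body) + 1 (new accept) = 6
  bd|d|(a*a)* : C = 1 (new start) + (1 + 1 + 6) + 1 (new accept, since some branch ε-reaches its own accept) = 10
  (bd|d|(a*a)*)* : new start has ε-edges to the inner start and to the new accept, so C = 2 + 10 = 12
  b* : new start has ε-edges to the inner start and to the new accept, so C = 2 + 1 = 3
  b|b*|a : C = 1 (new start) + (1 + 3 + 1) + 1 (new accept, since some branch ε-reaches its own accept) = 7
  (b|b*|a)* : C = 1 (new start) + 7 (body) + 1 (new accept) = 9
  (b|b*|a)*b : C = 9 + 1 = 10 (closure spills across the concat boundary because the left factor accepts ε)
  ((b|b*|a)*b)* : new start has ε-edges to the inner start and to the new accept, so C = 2 + 10 = 12
  (bd|d|(a*a)*)*((b|b*|a)*b)* : C = 12 + 12 = 24 (closure spills across the concat boundary because the left factor accepts ε)

24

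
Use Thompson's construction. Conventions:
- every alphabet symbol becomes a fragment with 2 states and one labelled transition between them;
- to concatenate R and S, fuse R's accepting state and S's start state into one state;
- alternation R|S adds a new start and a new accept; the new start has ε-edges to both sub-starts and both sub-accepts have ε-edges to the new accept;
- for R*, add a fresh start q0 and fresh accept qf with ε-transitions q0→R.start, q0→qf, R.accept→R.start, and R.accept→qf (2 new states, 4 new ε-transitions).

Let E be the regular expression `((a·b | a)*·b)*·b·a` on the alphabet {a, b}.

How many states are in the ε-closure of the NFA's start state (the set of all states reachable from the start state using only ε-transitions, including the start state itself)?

7

Work bottom-up. For each fragment F, track |ε-closure(F.start)| and whether F's accept lies in that closure (i.e. whether F accepts ε). A single-symbol fragment has closure size 1 and does not accept ε.
  a·b : |closure| equals the left operand's closure size = 1 (its accept is not ε-reachable, so the closure stops there)
  a·b | a : new start ε-reaches every alternative's start; none of them accept ε, so the new accept is not reached: |closure| = 1 + 1 + 1 = 3
  (a·b | a)* : new start has ε-edges to the inner start and to the new accept, so |closure| = 2 + 3 = 5
  (a·b | a)*·b : |closure| = 5 + (1−1) = 5 (closure spills across the concat boundary because the left factor accepts ε)
  ((a·b | a)*·b)* : the star's fresh start ε-reaches both the body's start and the fresh accept: |closure| = 2 + 5 = 7
  ((a·b | a)*·b)*·b·a : |closure| = 7 + (1−1) = 7 (closure spills across the concat boundary because the left factor accepts ε)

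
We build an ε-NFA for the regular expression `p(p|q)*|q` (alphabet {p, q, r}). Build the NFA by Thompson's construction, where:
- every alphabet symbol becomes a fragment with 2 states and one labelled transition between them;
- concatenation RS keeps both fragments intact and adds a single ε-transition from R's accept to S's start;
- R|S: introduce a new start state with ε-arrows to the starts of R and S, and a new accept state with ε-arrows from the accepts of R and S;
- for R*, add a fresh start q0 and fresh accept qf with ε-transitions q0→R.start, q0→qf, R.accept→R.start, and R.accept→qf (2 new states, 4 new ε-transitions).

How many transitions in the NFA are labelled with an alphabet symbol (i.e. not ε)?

4

Bottom-up over the parse tree:
Each of the 4 symbol leaves contributes exactly 1 symbol transition.
  p|q → 2 symbol transitions
  (p|q)* → 2 symbol transitions
  p(p|q)* → 3 symbol transitions
  p(p|q)*|q → 4 symbol transitions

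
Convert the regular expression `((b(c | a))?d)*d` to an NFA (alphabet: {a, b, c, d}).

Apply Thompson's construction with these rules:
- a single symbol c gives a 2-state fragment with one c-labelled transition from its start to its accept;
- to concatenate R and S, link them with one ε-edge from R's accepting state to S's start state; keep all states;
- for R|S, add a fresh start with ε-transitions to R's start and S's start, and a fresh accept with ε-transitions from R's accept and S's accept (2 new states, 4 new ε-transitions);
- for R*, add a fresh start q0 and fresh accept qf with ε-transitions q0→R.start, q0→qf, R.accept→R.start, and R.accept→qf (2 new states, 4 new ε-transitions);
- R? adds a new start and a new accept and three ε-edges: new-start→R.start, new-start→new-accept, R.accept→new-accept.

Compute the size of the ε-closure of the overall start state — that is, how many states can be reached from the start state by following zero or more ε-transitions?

7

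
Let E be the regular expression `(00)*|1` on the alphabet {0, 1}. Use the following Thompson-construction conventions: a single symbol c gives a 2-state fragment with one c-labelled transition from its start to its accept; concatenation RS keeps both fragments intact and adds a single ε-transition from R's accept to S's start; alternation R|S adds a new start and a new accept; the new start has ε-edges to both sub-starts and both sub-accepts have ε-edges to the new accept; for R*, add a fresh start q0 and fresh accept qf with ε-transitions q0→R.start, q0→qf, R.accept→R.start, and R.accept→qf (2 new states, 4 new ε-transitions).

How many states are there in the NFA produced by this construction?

10

Building bottom-up:
Each of the 3 symbol leaves contributes a 2-state fragment.
  00 : 4 states
  (00)* : 6 states
  (00)*|1 : 10 states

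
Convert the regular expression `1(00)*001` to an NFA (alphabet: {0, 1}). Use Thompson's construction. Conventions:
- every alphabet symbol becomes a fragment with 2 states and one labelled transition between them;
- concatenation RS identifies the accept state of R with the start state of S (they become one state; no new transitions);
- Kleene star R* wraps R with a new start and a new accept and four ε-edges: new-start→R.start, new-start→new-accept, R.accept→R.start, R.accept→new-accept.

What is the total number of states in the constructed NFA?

Building bottom-up:
Each of the 6 symbol leaves contributes a 2-state fragment.
  00 = 3 states
  (00)* = 5 states
  1(00)*001 = 9 states

9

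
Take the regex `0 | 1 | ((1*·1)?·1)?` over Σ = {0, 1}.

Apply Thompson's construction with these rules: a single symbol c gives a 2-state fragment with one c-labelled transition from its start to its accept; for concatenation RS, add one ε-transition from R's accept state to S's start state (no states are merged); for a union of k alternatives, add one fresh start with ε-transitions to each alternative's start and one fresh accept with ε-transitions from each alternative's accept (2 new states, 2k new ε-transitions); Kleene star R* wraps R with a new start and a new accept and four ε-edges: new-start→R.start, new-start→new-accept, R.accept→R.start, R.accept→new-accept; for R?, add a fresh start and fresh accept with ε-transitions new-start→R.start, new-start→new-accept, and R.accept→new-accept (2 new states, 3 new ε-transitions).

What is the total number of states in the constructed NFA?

18

By structural recursion:
Each of the 5 symbol leaves contributes a 2-state fragment.
  1* = 4 states
  1*·1 = 6 states
  (1*·1)? = 8 states
  (1*·1)?·1 = 10 states
  ((1*·1)?·1)? = 12 states
  0 | 1 | ((1*·1)?·1)? = 18 states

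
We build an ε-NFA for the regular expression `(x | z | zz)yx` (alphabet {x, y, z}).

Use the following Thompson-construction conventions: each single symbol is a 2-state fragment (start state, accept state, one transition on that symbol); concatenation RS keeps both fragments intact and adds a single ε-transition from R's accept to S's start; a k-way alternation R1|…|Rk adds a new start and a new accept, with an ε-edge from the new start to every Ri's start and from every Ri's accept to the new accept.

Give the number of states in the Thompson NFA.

14

Building bottom-up:
Each of the 6 symbol leaves contributes a 2-state fragment.
  zz — 4 states
  x | z | zz — 10 states
  (x | z | zz)yx — 14 states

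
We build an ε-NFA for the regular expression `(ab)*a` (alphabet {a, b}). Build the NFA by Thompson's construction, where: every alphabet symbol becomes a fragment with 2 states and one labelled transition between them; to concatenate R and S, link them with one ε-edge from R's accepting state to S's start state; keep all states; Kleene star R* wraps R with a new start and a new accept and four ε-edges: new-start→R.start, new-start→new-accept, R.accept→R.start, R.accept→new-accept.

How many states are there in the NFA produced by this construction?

8

Per subexpression:
Each of the 3 symbol leaves contributes a 2-state fragment.
  ab = 4 states
  (ab)* = 6 states
  (ab)*a = 8 states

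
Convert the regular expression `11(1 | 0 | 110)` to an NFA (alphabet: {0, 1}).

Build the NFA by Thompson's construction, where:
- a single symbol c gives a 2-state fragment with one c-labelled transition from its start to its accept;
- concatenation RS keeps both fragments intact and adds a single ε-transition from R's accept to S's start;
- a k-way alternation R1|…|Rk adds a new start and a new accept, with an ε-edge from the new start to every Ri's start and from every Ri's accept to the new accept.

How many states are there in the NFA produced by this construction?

Building bottom-up:
Each of the 7 symbol leaves contributes a 2-state fragment.
  110 — 6 states
  1 | 0 | 110 — 12 states
  11(1 | 0 | 110) — 16 states

16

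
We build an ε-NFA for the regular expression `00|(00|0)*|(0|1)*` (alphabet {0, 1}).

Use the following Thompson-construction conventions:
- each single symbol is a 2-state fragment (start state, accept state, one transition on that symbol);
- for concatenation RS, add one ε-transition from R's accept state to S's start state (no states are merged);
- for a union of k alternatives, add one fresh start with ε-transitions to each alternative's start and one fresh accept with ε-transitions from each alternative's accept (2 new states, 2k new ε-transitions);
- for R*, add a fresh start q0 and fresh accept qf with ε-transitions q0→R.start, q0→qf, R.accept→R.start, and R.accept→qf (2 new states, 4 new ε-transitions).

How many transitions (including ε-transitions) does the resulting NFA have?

31

Recursing over subexpressions:
Each of the 7 symbol leaves contributes 1 transition (1 symbol, 0 ε).
  00 → 3 transitions (2 symbol, 1 ε)
  00 → 3 transitions (2 symbol, 1 ε)
  00|0 → 8 transitions (3 symbol, 5 ε)
  (00|0)* → 12 transitions (3 symbol, 9 ε)
  0|1 → 6 transitions (2 symbol, 4 ε)
  (0|1)* → 10 transitions (2 symbol, 8 ε)
  00|(00|0)*|(0|1)* → 31 transitions (7 symbol, 24 ε)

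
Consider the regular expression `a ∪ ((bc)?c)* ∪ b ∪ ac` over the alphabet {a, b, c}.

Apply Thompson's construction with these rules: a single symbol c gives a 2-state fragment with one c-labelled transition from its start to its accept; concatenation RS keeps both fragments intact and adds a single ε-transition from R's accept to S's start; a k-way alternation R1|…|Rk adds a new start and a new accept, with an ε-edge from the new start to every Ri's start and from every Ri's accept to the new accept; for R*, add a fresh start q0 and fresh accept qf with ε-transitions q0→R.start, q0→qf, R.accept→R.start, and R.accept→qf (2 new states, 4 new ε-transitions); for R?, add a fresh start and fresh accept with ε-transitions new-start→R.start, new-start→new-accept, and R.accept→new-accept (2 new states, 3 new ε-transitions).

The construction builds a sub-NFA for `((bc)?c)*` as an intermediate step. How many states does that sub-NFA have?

10

Fragment for `((bc)?c)*`:
Each of the 3 symbol leaves contributes a 2-state fragment.
  bc — 4 states
  (bc)? — 6 states
  (bc)?c — 8 states
  ((bc)?c)* — 10 states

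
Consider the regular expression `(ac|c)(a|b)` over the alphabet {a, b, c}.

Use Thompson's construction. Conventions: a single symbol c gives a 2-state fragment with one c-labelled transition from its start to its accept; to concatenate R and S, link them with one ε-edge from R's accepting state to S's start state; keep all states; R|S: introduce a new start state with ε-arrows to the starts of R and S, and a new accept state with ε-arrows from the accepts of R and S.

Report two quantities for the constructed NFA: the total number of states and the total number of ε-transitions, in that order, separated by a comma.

Building bottom-up:
Each of the 5 symbol leaves contributes 2 states and 0 ε-transitions.
  ac → 4 states, 1 ε-transition
  ac|c → 8 states, 5 ε-transitions
  a|b → 6 states, 4 ε-transitions
  (ac|c)(a|b) → 14 states, 10 ε-transitions

14, 10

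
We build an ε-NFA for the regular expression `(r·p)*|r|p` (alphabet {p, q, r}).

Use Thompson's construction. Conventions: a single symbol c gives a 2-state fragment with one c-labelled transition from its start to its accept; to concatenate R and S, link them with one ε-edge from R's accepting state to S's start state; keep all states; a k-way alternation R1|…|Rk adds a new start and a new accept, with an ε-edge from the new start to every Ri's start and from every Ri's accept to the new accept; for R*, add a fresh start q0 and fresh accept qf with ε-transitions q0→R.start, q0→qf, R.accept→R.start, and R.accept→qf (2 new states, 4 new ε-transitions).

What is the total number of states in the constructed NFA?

Per subexpression:
Each of the 4 symbol leaves contributes a 2-state fragment.
  r·p → 4 states
  (r·p)* → 6 states
  (r·p)*|r|p → 12 states

12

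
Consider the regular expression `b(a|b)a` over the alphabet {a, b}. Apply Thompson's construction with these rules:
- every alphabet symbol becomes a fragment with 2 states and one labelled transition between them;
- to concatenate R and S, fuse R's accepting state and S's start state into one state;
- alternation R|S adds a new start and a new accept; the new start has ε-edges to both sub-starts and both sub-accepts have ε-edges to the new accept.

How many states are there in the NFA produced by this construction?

8

Building bottom-up:
Each of the 4 symbol leaves contributes a 2-state fragment.
  a|b = 6 states
  b(a|b)a = 8 states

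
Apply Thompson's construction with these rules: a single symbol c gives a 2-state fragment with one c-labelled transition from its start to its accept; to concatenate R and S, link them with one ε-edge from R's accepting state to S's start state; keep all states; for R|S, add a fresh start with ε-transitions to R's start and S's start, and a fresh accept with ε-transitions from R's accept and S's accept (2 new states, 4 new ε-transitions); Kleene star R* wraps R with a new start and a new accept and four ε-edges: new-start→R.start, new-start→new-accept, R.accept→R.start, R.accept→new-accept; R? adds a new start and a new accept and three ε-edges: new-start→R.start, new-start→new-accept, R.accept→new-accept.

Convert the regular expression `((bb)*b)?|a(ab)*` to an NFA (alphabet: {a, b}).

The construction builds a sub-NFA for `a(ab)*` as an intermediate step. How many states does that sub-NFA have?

Fragment for `a(ab)*`:
Each of the 3 symbol leaves contributes a 2-state fragment.
  ab → 4 states
  (ab)* → 6 states
  a(ab)* → 8 states

8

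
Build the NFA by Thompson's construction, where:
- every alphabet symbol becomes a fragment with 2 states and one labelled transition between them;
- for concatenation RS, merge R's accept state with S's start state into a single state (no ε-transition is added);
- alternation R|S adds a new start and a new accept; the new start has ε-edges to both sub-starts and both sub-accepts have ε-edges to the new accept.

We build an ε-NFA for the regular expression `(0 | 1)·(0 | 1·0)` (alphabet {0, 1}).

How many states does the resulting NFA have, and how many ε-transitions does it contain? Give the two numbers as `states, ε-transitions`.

Recursing over subexpressions:
Each of the 5 symbol leaves contributes 2 states and 0 ε-transitions.
  0 | 1 : 6 states, 4 ε-transitions
  1·0 : 3 states, 0 ε-transitions
  0 | 1·0 : 7 states, 4 ε-transitions
  (0 | 1)·(0 | 1·0) : 12 states, 8 ε-transitions

12, 8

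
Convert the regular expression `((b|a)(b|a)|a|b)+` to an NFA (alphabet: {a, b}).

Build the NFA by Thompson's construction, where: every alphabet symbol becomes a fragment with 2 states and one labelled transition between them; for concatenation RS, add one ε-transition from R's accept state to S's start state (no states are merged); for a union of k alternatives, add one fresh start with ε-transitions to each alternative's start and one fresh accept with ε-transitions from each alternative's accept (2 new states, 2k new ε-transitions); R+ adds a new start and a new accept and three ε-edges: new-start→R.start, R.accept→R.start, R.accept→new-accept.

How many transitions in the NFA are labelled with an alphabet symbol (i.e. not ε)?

Recursing over subexpressions:
Each of the 6 symbol leaves contributes exactly 1 symbol transition.
  b|a → 2 symbol transitions
  b|a → 2 symbol transitions
  (b|a)(b|a) → 4 symbol transitions
  (b|a)(b|a)|a|b → 6 symbol transitions
  ((b|a)(b|a)|a|b)+ → 6 symbol transitions

6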